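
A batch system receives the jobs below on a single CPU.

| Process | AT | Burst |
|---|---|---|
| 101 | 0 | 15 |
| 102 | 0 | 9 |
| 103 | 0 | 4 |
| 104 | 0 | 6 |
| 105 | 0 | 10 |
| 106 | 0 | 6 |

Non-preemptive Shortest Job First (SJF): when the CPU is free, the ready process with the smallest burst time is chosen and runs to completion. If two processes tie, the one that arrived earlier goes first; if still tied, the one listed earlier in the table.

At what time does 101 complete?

50

Schedule: | 103 0-4 | 104 4-10 | 106 10-16 | 102 16-25 | 105 25-35 | 101 35-50 |
Completion: 101=50  102=25  103=4  104=10  105=35  106=16
Turnaround (C−A): 101=50  102=25  103=4  104=10  105=35  106=16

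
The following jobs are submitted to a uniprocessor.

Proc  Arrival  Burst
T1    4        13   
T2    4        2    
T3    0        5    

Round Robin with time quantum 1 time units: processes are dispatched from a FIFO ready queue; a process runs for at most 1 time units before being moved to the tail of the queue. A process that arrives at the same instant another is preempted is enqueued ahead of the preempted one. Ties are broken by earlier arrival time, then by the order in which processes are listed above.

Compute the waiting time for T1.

3

Schedule: | T3 0-4 | T1 4-5 | T2 5-6 | T3 6-7 | T1 7-8 | T2 8-9 | T1 9-20 |
Completion: T1=20  T2=9  T3=7
Waiting(T1) = turnaround − burst = 16 − 13 = 3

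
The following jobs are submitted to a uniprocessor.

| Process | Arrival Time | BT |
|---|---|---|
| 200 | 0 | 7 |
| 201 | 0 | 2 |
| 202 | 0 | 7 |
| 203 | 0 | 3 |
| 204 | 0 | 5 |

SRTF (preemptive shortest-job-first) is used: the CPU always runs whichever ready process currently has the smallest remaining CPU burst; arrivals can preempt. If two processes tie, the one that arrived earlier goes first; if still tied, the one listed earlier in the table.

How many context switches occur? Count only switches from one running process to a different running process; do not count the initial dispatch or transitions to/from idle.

4

Timeline: | 201 0-2 | 203 2-5 | 204 5-10 | 200 10-17 | 202 17-24 |
Completion: 200=17  201=2  202=24  203=5  204=10
Turnaround (C−A): 200=17  201=2  202=24  203=5  204=10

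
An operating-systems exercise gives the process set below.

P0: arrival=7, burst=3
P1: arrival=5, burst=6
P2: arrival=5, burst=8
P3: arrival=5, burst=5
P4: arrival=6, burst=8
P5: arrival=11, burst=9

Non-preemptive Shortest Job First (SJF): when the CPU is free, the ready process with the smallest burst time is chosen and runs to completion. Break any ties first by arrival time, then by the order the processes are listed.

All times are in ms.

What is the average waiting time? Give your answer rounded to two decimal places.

Schedule: | idle 0-5 | P3 5-10 | P0 10-13 | P1 13-19 | P2 19-27 | P4 27-35 | P5 35-44 |
Completion: P0=13  P1=19  P2=27  P3=10  P4=35  P5=44
Turnaround (C−A): P0=6  P1=14  P2=22  P3=5  P4=29  P5=33
Waiting times: P0=3, P1=8, P2=14, P3=0, P4=21, P5=24
Average waiting = (3+8+14+0+21+24) / 6 = 70/6 = 11.67

11.67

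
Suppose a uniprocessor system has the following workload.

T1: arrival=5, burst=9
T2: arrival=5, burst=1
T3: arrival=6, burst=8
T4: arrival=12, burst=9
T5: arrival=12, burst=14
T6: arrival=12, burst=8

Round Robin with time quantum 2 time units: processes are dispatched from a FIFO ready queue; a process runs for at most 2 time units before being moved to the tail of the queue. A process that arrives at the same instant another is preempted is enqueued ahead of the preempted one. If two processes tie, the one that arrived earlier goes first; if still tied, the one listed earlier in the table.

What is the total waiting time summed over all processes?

131

Timeline: | idle 0-5 | T1 5-7 | T2 7-8 | T3 8-10 | T1 10-12 | T3 12-14 | T4 14-16 | T5 16-18 | T6 18-20 | T1 20-22 | T3 22-24 | T4 24-26 | T5 26-28 | T6 28-30 | T1 30-32 | T3 32-34 | T4 34-36 | T5 36-38 | T6 38-40 | T1 40-41 | T4 41-43 | T5 43-45 | T6 45-47 | T4 47-48 | T5 48-54 |
Completion: T1=41  T2=8  T3=34  T4=48  T5=54  T6=47
Turnaround (C−A): T1=36  T2=3  T3=28  T4=36  T5=42  T6=35
Waiting = turnaround − burst: T1=27, T2=2, T3=20, T4=27, T5=28, T6=27
Total waiting = 27 + 2 + 20 + 27 + 28 + 27 = 131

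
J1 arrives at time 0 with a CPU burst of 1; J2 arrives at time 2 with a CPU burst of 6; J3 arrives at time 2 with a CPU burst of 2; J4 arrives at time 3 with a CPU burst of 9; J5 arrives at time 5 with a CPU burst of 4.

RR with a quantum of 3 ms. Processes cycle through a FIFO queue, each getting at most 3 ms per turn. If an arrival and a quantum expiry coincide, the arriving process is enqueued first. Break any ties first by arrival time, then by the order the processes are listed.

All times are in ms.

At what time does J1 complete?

Gantt: | J1 0-1 | idle 1-2 | J2 2-5 | J3 5-7 | J4 7-10 | J5 10-13 | J2 13-16 | J4 16-19 | J5 19-20 | J4 20-23 |
Completion: J1=1  J2=16  J3=7  J4=23  J5=20

1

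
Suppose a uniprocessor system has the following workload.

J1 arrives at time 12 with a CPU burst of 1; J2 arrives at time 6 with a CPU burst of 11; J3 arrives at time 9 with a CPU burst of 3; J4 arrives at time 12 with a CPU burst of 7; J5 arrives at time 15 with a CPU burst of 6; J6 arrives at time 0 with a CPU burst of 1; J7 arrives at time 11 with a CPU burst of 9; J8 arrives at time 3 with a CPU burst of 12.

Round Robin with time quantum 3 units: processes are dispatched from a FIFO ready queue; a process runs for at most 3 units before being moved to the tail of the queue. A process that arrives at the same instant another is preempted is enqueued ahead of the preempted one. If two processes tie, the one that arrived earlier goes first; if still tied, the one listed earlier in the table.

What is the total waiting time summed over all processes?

160

Gantt: | J6 0-1 | idle 1-3 | J8 3-6 | J2 6-9 | J8 9-12 | J3 12-15 | J2 15-18 | J7 18-21 | J1 21-22 | J4 22-25 | J8 25-28 | J5 28-31 | J2 31-34 | J7 34-37 | J4 37-40 | J8 40-43 | J5 43-46 | J2 46-48 | J7 48-51 | J4 51-52 |
Completion: J1=22  J2=48  J3=15  J4=52  J5=46  J6=1  J7=51  J8=43
Waiting = turnaround − burst: J1=9, J2=31, J3=3, J4=33, J5=25, J6=0, J7=31, J8=28
Total waiting = 9 + 31 + 3 + 33 + 25 + 0 + 31 + 28 = 160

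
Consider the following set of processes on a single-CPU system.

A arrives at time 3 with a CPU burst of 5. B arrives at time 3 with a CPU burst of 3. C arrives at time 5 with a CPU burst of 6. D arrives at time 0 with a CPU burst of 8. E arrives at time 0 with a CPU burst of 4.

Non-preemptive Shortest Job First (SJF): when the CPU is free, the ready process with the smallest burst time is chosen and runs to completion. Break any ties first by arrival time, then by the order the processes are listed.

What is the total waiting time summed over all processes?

Timeline: | E 0-4 | B 4-7 | A 7-12 | C 12-18 | D 18-26 |
Completion: A=12  B=7  C=18  D=26  E=4
Waiting = turnaround − burst: A=4, B=1, C=7, D=18, E=0
Total waiting = 4 + 1 + 7 + 18 + 0 = 30

30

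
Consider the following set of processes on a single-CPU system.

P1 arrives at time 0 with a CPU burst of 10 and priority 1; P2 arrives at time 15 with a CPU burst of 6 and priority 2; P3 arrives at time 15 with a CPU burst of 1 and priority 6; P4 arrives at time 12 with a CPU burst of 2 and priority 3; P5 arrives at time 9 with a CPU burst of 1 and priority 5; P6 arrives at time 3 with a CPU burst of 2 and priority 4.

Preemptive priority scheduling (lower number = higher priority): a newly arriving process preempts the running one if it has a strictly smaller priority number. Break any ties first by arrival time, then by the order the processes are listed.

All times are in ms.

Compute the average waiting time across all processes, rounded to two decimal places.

3.00

Gantt: | P1 0-10 | P6 10-12 | P4 12-14 | P5 14-15 | P2 15-21 | P3 21-22 |
Completion: P1=10  P2=21  P3=22  P4=14  P5=15  P6=12
Turnaround (C−A): P1=10  P2=6  P3=7  P4=2  P5=6  P6=9
Waiting times: P1=0, P2=0, P3=6, P4=0, P5=5, P6=7
Average waiting = (0+0+6+0+5+7) / 6 = 18/6 = 3.00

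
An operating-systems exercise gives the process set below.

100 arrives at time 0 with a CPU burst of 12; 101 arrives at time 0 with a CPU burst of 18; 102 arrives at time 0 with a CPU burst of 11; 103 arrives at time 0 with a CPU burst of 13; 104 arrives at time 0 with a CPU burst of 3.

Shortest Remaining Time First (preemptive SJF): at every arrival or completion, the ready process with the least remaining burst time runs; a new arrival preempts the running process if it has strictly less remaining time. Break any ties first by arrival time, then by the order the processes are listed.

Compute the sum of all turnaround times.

Schedule: | 104 0-3 | 102 3-14 | 100 14-26 | 103 26-39 | 101 39-57 |
Completion: 100=26  101=57  102=14  103=39  104=3
Turnaround (C−A): 100=26  101=57  102=14  103=39  104=3
Turnaround = completion − arrival: 100=26, 101=57, 102=14, 103=39, 104=3
Total turnaround = 26 + 57 + 14 + 39 + 3 = 139

139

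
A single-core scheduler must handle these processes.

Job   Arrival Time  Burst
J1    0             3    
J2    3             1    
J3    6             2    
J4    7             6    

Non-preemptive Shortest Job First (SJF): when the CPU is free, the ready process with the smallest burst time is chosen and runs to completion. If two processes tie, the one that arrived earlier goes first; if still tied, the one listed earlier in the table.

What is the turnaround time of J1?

Schedule: | J1 0-3 | J2 3-4 | idle 4-6 | J3 6-8 | J4 8-14 |
Completion: J1=3  J2=4  J3=8  J4=14
Turnaround (C−A): J1=3  J2=1  J3=2  J4=7
Turnaround(J1) = completion − arrival = 3 − 0 = 3

3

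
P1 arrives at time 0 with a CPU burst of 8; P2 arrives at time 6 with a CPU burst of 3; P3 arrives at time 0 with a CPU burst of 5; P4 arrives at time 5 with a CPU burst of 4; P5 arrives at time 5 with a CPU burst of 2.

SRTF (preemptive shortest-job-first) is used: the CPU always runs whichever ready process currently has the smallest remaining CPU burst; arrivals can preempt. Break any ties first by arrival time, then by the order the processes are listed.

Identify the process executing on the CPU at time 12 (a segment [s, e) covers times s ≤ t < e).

Timeline: | P3 0-5 | P5 5-7 | P2 7-10 | P4 10-14 | P1 14-22 |
Completion: P1=22  P2=10  P3=5  P4=14  P5=7
Turnaround (C−A): P1=22  P2=4  P3=5  P4=9  P5=2

P4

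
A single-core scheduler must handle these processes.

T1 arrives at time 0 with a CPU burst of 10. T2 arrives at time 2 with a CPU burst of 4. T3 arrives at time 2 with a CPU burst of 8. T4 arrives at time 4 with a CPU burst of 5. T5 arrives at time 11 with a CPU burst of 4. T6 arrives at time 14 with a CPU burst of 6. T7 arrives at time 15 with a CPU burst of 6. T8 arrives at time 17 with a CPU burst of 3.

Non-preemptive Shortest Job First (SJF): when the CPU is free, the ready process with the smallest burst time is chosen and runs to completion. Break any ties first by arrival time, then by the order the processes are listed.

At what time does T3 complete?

46

Gantt: | T1 0-10 | T2 10-14 | T5 14-18 | T8 18-21 | T4 21-26 | T6 26-32 | T7 32-38 | T3 38-46 |
Completion: T1=10  T2=14  T3=46  T4=26  T5=18  T6=32  T7=38  T8=21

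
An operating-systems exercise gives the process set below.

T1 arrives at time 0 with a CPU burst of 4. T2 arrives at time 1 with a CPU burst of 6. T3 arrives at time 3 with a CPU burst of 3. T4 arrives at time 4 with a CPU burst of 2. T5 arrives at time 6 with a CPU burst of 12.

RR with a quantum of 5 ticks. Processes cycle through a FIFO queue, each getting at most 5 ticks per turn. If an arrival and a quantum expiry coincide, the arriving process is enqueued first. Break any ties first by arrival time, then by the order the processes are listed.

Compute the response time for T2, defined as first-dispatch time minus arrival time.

Schedule: | T1 0-4 | T2 4-9 | T3 9-12 | T4 12-14 | T5 14-19 | T2 19-20 | T5 20-27 |
Completion: T1=4  T2=20  T3=12  T4=14  T5=27
Turnaround (C−A): T1=4  T2=19  T3=9  T4=10  T5=21
Response(T2) = first start − arrival = 4 − 1 = 3

3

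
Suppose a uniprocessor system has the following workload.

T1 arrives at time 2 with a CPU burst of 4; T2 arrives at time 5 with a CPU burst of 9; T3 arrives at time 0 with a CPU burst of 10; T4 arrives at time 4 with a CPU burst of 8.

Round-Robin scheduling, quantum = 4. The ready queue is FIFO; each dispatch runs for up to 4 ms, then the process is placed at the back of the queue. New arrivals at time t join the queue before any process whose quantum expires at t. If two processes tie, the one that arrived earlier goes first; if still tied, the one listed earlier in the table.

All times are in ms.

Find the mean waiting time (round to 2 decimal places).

Schedule: | T3 0-4 | T1 4-8 | T4 8-12 | T3 12-16 | T2 16-20 | T4 20-24 | T3 24-26 | T2 26-31 |
Completion: T1=8  T2=31  T3=26  T4=24
Turnaround (C−A): T1=6  T2=26  T3=26  T4=20
Waiting times: T1=2, T2=17, T3=16, T4=12
Average waiting = (2+17+16+12) / 4 = 47/4 = 11.75

11.75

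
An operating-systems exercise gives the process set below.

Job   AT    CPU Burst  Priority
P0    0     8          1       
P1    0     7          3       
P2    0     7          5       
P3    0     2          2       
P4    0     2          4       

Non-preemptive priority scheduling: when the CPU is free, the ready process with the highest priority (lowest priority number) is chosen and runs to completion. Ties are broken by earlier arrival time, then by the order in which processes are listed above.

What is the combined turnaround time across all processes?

80

Gantt: | P0 0-8 | P3 8-10 | P1 10-17 | P4 17-19 | P2 19-26 |
Completion: P0=8  P1=17  P2=26  P3=10  P4=19
Turnaround (C−A): P0=8  P1=17  P2=26  P3=10  P4=19
Turnaround = completion − arrival: P0=8, P1=17, P2=26, P3=10, P4=19
Total turnaround = 8 + 17 + 26 + 10 + 19 = 80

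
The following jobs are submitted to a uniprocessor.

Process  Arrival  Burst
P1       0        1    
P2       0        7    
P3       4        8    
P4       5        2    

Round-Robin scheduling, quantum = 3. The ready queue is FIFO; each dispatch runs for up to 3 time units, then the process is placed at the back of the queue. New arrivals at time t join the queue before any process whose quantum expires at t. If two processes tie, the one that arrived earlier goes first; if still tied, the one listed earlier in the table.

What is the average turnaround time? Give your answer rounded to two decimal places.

9.50

Schedule: | P1 0-1 | P2 1-4 | P3 4-7 | P2 7-10 | P4 10-12 | P3 12-15 | P2 15-16 | P3 16-18 |
Completion: P1=1  P2=16  P3=18  P4=12
Turnaround times: P1=1, P2=16, P3=14, P4=7
Average turnaround = (1+16+14+7) / 4 = 38/4 = 9.50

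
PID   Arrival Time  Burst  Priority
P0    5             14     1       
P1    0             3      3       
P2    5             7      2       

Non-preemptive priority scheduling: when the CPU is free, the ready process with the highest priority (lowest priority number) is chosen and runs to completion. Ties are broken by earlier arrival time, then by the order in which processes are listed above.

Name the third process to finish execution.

Schedule: | P1 0-3 | idle 3-5 | P0 5-19 | P2 19-26 |
Completion: P0=19  P1=3  P2=26
Turnaround (C−A): P0=14  P1=3  P2=21
Finish order: P1 → P0 → P2

P2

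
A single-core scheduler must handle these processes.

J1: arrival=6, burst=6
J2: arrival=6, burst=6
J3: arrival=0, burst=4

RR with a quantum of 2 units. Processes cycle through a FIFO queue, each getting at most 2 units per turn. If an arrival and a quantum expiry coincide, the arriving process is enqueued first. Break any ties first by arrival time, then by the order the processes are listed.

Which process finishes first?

J3

Gantt: | J3 0-4 | idle 4-6 | J1 6-8 | J2 8-10 | J1 10-12 | J2 12-14 | J1 14-16 | J2 16-18 |
Completion: J1=16  J2=18  J3=4
Finish order: J3 → J1 → J2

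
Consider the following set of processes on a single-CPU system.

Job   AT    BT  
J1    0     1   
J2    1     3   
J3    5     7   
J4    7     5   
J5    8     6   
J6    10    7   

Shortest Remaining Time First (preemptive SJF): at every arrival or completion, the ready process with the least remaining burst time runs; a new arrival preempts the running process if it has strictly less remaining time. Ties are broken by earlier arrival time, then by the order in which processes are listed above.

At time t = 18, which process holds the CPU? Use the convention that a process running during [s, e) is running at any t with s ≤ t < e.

J5

Timeline: | J1 0-1 | J2 1-4 | idle 4-5 | J3 5-12 | J4 12-17 | J5 17-23 | J6 23-30 |
Completion: J1=1  J2=4  J3=12  J4=17  J5=23  J6=30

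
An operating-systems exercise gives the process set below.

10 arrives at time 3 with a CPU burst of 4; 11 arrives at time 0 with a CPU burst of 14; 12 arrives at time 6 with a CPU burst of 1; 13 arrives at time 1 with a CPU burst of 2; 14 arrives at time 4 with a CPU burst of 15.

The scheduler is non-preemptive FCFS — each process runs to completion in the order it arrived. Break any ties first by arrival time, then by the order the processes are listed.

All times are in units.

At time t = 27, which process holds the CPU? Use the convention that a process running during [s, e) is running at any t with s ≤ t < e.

14

Gantt: | 11 0-14 | 13 14-16 | 10 16-20 | 14 20-35 | 12 35-36 |
Completion: 10=20  11=14  12=36  13=16  14=35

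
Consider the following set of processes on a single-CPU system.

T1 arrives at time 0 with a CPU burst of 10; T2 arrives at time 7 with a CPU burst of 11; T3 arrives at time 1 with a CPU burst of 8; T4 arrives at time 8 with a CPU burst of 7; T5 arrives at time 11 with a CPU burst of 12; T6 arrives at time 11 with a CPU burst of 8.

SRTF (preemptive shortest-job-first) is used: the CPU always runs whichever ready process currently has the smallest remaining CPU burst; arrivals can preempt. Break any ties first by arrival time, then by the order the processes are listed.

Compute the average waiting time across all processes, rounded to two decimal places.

14.67

Schedule: | T1 0-1 | T3 1-9 | T4 9-16 | T6 16-24 | T1 24-33 | T2 33-44 | T5 44-56 |
Completion: T1=33  T2=44  T3=9  T4=16  T5=56  T6=24
Turnaround (C−A): T1=33  T2=37  T3=8  T4=8  T5=45  T6=13
Waiting times: T1=23, T2=26, T3=0, T4=1, T5=33, T6=5
Average waiting = (23+26+0+1+33+5) / 6 = 88/6 = 14.67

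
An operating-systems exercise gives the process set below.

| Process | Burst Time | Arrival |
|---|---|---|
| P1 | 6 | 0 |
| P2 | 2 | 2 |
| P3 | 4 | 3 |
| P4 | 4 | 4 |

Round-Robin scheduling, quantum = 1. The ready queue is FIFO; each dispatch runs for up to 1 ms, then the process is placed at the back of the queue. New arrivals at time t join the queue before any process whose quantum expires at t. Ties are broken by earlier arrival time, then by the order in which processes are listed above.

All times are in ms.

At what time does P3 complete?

15

Gantt: | P1 0-2 | P2 2-3 | P1 3-4 | P3 4-5 | P2 5-6 | P4 6-7 | P1 7-8 | P3 8-9 | P4 9-10 | P1 10-11 | P3 11-12 | P4 12-13 | P1 13-14 | P3 14-15 | P4 15-16 |
Completion: P1=14  P2=6  P3=15  P4=16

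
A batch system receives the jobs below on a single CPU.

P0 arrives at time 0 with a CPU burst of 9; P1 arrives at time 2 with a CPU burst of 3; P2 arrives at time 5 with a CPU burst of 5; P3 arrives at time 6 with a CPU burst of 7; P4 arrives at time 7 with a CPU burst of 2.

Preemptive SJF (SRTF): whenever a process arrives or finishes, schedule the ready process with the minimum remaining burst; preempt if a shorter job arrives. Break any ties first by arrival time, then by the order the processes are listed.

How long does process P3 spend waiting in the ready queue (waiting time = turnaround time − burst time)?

Schedule: | P0 0-2 | P1 2-5 | P2 5-7 | P4 7-9 | P2 9-12 | P0 12-19 | P3 19-26 |
Completion: P0=19  P1=5  P2=12  P3=26  P4=9
Turnaround (C−A): P0=19  P1=3  P2=7  P3=20  P4=2
Waiting(P3) = turnaround − burst = 20 − 7 = 13

13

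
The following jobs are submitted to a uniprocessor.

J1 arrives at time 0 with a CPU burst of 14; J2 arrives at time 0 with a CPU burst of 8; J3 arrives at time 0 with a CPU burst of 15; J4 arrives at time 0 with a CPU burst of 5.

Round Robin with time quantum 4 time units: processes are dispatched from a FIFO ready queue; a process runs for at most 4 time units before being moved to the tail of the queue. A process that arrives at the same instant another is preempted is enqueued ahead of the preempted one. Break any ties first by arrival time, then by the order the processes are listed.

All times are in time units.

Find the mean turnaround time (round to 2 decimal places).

Schedule: | J1 0-4 | J2 4-8 | J3 8-12 | J4 12-16 | J1 16-20 | J2 20-24 | J3 24-28 | J4 28-29 | J1 29-33 | J3 33-37 | J1 37-39 | J3 39-42 |
Completion: J1=39  J2=24  J3=42  J4=29
Turnaround times: J1=39, J2=24, J3=42, J4=29
Average turnaround = (39+24+42+29) / 4 = 134/4 = 33.50

33.50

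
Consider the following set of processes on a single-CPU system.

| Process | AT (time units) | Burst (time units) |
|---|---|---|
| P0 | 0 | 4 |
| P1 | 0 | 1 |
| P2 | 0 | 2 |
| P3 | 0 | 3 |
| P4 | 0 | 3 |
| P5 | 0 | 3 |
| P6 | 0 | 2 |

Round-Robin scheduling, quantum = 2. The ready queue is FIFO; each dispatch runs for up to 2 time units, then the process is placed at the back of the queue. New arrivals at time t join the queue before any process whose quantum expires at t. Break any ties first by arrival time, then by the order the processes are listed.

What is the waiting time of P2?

3

Schedule: | P0 0-2 | P1 2-3 | P2 3-5 | P3 5-7 | P4 7-9 | P5 9-11 | P6 11-13 | P0 13-15 | P3 15-16 | P4 16-17 | P5 17-18 |
Completion: P0=15  P1=3  P2=5  P3=16  P4=17  P5=18  P6=13
Waiting(P2) = turnaround − burst = 5 − 2 = 3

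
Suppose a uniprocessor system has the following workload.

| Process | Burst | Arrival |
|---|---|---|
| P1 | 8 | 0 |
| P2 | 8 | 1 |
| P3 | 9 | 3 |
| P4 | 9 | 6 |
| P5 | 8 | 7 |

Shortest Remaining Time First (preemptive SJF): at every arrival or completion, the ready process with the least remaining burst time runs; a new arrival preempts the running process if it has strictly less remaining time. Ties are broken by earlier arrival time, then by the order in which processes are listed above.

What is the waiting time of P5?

Gantt: | P1 0-8 | P2 8-16 | P5 16-24 | P3 24-33 | P4 33-42 |
Completion: P1=8  P2=16  P3=33  P4=42  P5=24
Turnaround (C−A): P1=8  P2=15  P3=30  P4=36  P5=17
Waiting(P5) = turnaround − burst = 17 − 8 = 9

9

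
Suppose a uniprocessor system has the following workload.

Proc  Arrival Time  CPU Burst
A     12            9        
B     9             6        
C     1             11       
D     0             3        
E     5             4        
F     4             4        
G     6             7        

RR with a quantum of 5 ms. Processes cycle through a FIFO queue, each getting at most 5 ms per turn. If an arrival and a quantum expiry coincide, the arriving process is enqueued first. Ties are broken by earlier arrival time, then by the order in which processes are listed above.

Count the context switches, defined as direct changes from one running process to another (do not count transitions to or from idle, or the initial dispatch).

11

Timeline: | D 0-3 | C 3-8 | F 8-12 | E 12-16 | G 16-21 | C 21-26 | B 26-31 | A 31-36 | G 36-38 | C 38-39 | B 39-40 | A 40-44 |
Completion: A=44  B=40  C=39  D=3  E=16  F=12  G=38
Turnaround (C−A): A=32  B=31  C=38  D=3  E=11  F=8  G=32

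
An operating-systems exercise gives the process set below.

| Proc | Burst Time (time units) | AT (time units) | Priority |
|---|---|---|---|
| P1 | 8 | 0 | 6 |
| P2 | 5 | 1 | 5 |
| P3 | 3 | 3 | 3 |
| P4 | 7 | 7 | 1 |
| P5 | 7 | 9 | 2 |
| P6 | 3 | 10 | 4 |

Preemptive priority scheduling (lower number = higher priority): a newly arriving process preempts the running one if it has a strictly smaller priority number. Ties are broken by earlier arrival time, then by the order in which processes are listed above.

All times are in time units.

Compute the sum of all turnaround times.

94

Gantt: | P1 0-1 | P2 1-3 | P3 3-6 | P2 6-7 | P4 7-14 | P5 14-21 | P6 21-24 | P2 24-26 | P1 26-33 |
Completion: P1=33  P2=26  P3=6  P4=14  P5=21  P6=24
Turnaround (C−A): P1=33  P2=25  P3=3  P4=7  P5=12  P6=14
Turnaround = completion − arrival: P1=33, P2=25, P3=3, P4=7, P5=12, P6=14
Total turnaround = 33 + 25 + 3 + 7 + 12 + 14 = 94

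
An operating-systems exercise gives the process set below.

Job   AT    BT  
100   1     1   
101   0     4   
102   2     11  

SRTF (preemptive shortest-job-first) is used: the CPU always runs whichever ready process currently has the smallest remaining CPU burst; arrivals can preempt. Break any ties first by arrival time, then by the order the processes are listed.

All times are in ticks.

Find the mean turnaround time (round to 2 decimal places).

Gantt: | 101 0-1 | 100 1-2 | 101 2-5 | 102 5-16 |
Completion: 100=2  101=5  102=16
Turnaround times: 100=1, 101=5, 102=14
Average turnaround = (1+5+14) / 3 = 20/3 = 6.67

6.67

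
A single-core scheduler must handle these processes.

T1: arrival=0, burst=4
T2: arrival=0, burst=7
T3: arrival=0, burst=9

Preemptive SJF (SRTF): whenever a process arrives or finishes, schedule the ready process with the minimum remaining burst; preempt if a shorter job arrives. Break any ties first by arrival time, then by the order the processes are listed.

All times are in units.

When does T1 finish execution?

4

Gantt: | T1 0-4 | T2 4-11 | T3 11-20 |
Completion: T1=4  T2=11  T3=20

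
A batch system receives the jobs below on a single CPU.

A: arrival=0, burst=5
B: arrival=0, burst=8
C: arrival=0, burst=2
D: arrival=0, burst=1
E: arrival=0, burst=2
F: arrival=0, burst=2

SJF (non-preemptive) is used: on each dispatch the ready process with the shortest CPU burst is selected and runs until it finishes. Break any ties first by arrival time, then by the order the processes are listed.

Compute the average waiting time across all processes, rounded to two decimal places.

4.67

Timeline: | D 0-1 | C 1-3 | E 3-5 | F 5-7 | A 7-12 | B 12-20 |
Completion: A=12  B=20  C=3  D=1  E=5  F=7
Turnaround (C−A): A=12  B=20  C=3  D=1  E=5  F=7
Waiting times: A=7, B=12, C=1, D=0, E=3, F=5
Average waiting = (7+12+1+0+3+5) / 6 = 28/6 = 4.67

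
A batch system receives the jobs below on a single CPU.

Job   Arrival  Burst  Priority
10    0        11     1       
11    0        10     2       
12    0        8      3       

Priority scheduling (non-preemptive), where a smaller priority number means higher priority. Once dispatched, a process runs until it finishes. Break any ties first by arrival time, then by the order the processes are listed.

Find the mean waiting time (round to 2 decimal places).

Timeline: | 10 0-11 | 11 11-21 | 12 21-29 |
Completion: 10=11  11=21  12=29
Turnaround (C−A): 10=11  11=21  12=29
Waiting times: 10=0, 11=11, 12=21
Average waiting = (0+11+21) / 3 = 32/3 = 10.67

10.67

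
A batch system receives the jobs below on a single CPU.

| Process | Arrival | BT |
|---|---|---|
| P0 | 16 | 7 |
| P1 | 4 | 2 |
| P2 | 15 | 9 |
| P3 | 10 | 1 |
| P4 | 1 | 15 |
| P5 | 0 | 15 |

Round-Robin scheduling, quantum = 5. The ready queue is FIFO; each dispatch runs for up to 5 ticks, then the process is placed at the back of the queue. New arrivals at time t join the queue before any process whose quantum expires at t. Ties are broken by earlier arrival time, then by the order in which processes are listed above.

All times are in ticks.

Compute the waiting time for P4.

Schedule: | P5 0-5 | P4 5-10 | P1 10-12 | P5 12-17 | P3 17-18 | P4 18-23 | P2 23-28 | P0 28-33 | P5 33-38 | P4 38-43 | P2 43-47 | P0 47-49 |
Completion: P0=49  P1=12  P2=47  P3=18  P4=43  P5=38
Turnaround (C−A): P0=33  P1=8  P2=32  P3=8  P4=42  P5=38
Waiting(P4) = turnaround − burst = 42 − 15 = 27

27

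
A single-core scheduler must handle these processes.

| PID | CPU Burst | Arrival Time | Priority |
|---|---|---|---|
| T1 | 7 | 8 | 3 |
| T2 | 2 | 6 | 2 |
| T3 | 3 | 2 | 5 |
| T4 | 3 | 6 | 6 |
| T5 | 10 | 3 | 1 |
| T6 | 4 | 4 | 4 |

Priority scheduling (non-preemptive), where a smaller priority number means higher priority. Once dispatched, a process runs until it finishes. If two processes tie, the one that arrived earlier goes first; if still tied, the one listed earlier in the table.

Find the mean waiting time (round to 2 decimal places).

10.33

Schedule: | idle 0-2 | T3 2-5 | T5 5-15 | T2 15-17 | T1 17-24 | T6 24-28 | T4 28-31 |
Completion: T1=24  T2=17  T3=5  T4=31  T5=15  T6=28
Turnaround (C−A): T1=16  T2=11  T3=3  T4=25  T5=12  T6=24
Waiting times: T1=9, T2=9, T3=0, T4=22, T5=2, T6=20
Average waiting = (9+9+0+22+2+20) / 6 = 62/6 = 10.33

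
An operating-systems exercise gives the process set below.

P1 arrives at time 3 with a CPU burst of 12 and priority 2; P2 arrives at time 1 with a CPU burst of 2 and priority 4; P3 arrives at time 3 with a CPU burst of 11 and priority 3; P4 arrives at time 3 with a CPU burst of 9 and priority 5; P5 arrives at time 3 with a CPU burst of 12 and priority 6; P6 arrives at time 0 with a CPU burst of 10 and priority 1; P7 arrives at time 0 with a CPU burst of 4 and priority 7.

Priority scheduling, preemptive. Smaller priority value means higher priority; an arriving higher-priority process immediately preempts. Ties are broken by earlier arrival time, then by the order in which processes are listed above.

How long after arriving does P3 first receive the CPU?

Gantt: | P6 0-10 | P1 10-22 | P3 22-33 | P2 33-35 | P4 35-44 | P5 44-56 | P7 56-60 |
Completion: P1=22  P2=35  P3=33  P4=44  P5=56  P6=10  P7=60
Turnaround (C−A): P1=19  P2=34  P3=30  P4=41  P5=53  P6=10  P7=60
Response(P3) = first start − arrival = 22 − 3 = 19

19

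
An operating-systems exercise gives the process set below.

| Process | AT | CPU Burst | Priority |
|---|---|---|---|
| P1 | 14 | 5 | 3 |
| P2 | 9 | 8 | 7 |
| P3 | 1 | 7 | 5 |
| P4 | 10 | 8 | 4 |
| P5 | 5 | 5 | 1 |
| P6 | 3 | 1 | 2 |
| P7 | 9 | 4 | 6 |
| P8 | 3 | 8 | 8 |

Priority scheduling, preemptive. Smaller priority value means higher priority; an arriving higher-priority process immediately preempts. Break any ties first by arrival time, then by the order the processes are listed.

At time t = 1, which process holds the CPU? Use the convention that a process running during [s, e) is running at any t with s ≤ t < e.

P3

Schedule: | idle 0-1 | P3 1-3 | P6 3-4 | P3 4-5 | P5 5-10 | P4 10-14 | P1 14-19 | P4 19-23 | P3 23-27 | P7 27-31 | P2 31-39 | P8 39-47 |
Completion: P1=19  P2=39  P3=27  P4=23  P5=10  P6=4  P7=31  P8=47
Turnaround (C−A): P1=5  P2=30  P3=26  P4=13  P5=5  P6=1  P7=22  P8=44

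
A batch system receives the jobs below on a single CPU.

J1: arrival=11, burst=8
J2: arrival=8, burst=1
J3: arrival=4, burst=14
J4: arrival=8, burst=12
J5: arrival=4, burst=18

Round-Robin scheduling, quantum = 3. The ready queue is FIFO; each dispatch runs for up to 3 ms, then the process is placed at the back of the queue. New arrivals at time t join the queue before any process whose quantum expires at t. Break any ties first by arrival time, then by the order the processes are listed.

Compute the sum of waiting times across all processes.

128

Gantt: | idle 0-4 | J3 4-7 | J5 7-10 | J3 10-13 | J2 13-14 | J4 14-17 | J5 17-20 | J1 20-23 | J3 23-26 | J4 26-29 | J5 29-32 | J1 32-35 | J3 35-38 | J4 38-41 | J5 41-44 | J1 44-46 | J3 46-48 | J4 48-51 | J5 51-57 |
Completion: J1=46  J2=14  J3=48  J4=51  J5=57
Waiting = turnaround − burst: J1=27, J2=5, J3=30, J4=31, J5=35
Total waiting = 27 + 5 + 30 + 31 + 35 = 128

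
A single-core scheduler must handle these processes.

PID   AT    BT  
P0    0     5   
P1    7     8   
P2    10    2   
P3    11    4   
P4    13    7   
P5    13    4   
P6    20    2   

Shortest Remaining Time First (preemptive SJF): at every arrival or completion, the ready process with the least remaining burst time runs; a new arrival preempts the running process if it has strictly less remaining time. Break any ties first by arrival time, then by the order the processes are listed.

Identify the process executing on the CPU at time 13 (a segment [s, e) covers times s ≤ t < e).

P3

Timeline: | P0 0-5 | idle 5-7 | P1 7-10 | P2 10-12 | P3 12-16 | P5 16-20 | P6 20-22 | P1 22-27 | P4 27-34 |
Completion: P0=5  P1=27  P2=12  P3=16  P4=34  P5=20  P6=22
Turnaround (C−A): P0=5  P1=20  P2=2  P3=5  P4=21  P5=7  P6=2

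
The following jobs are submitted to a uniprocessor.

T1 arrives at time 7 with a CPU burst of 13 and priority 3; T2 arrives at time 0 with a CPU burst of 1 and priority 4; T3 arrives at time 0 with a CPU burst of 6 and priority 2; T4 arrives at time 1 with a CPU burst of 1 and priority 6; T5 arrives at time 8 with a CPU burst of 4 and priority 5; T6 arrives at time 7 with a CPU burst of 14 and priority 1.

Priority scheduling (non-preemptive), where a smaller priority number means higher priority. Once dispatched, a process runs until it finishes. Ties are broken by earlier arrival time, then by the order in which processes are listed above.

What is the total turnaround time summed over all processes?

122

Gantt: | T3 0-6 | T2 6-7 | T6 7-21 | T1 21-34 | T5 34-38 | T4 38-39 |
Completion: T1=34  T2=7  T3=6  T4=39  T5=38  T6=21
Turnaround (C−A): T1=27  T2=7  T3=6  T4=38  T5=30  T6=14
Turnaround = completion − arrival: T1=27, T2=7, T3=6, T4=38, T5=30, T6=14
Total turnaround = 27 + 7 + 6 + 38 + 30 + 14 = 122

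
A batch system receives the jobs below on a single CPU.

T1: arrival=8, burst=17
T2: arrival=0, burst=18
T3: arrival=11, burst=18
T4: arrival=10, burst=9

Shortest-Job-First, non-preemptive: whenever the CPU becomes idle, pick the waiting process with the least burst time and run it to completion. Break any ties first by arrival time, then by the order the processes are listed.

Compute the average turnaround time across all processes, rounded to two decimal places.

Timeline: | T2 0-18 | T4 18-27 | T1 27-44 | T3 44-62 |
Completion: T1=44  T2=18  T3=62  T4=27
Turnaround times: T1=36, T2=18, T3=51, T4=17
Average turnaround = (36+18+51+17) / 4 = 122/4 = 30.50

30.50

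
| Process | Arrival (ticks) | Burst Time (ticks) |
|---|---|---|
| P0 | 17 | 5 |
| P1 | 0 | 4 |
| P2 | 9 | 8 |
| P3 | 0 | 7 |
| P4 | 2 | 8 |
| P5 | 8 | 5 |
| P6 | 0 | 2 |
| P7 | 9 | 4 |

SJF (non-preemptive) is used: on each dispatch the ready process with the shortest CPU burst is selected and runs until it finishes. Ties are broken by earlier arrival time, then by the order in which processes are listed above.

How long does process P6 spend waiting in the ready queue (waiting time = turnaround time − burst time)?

Gantt: | P6 0-2 | P1 2-6 | P3 6-13 | P7 13-17 | P5 17-22 | P0 22-27 | P4 27-35 | P2 35-43 |
Completion: P0=27  P1=6  P2=43  P3=13  P4=35  P5=22  P6=2  P7=17
Waiting(P6) = turnaround − burst = 2 − 2 = 0

0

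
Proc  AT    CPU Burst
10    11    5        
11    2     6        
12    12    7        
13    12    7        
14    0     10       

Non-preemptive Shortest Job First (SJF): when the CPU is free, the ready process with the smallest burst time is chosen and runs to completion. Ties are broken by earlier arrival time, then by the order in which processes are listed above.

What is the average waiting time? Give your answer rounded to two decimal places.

Schedule: | 14 0-10 | 11 10-16 | 10 16-21 | 12 21-28 | 13 28-35 |
Completion: 10=21  11=16  12=28  13=35  14=10
Waiting times: 10=5, 11=8, 12=9, 13=16, 14=0
Average waiting = (5+8+9+16+0) / 5 = 38/5 = 7.60

7.60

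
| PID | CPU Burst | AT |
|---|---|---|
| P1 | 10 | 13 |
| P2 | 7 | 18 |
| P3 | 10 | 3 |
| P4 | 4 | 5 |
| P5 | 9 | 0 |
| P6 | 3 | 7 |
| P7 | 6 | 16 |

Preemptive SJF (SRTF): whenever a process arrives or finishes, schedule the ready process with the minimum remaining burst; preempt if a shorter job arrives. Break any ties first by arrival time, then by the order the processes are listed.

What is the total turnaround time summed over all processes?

Gantt: | P5 0-9 | P6 9-12 | P4 12-16 | P7 16-22 | P2 22-29 | P3 29-39 | P1 39-49 |
Completion: P1=49  P2=29  P3=39  P4=16  P5=9  P6=12  P7=22
Turnaround (C−A): P1=36  P2=11  P3=36  P4=11  P5=9  P6=5  P7=6
Turnaround = completion − arrival: P1=36, P2=11, P3=36, P4=11, P5=9, P6=5, P7=6
Total turnaround = 36 + 11 + 36 + 11 + 9 + 5 + 6 = 114

114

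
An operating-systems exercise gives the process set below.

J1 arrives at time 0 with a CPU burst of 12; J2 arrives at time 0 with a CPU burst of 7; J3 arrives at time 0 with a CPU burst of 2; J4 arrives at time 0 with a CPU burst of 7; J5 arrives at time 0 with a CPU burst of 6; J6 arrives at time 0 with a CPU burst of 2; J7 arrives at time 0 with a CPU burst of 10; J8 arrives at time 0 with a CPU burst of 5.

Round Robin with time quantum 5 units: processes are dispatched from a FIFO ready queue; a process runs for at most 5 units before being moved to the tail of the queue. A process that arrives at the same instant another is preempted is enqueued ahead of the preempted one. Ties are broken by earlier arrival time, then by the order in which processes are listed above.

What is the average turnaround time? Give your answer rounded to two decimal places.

37.25

Gantt: | J1 0-5 | J2 5-10 | J3 10-12 | J4 12-17 | J5 17-22 | J6 22-24 | J7 24-29 | J8 29-34 | J1 34-39 | J2 39-41 | J4 41-43 | J5 43-44 | J7 44-49 | J1 49-51 |
Completion: J1=51  J2=41  J3=12  J4=43  J5=44  J6=24  J7=49  J8=34
Turnaround (C−A): J1=51  J2=41  J3=12  J4=43  J5=44  J6=24  J7=49  J8=34
Turnaround times: J1=51, J2=41, J3=12, J4=43, J5=44, J6=24, J7=49, J8=34
Average turnaround = (51+41+12+43+44+24+49+34) / 8 = 298/8 = 37.25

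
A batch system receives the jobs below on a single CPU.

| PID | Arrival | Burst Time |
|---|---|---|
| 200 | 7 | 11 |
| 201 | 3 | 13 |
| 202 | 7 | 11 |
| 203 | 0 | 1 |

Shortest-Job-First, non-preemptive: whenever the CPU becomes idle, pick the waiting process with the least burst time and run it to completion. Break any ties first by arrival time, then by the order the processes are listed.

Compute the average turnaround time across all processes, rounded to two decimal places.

Timeline: | 203 0-1 | idle 1-3 | 201 3-16 | 200 16-27 | 202 27-38 |
Completion: 200=27  201=16  202=38  203=1
Turnaround times: 200=20, 201=13, 202=31, 203=1
Average turnaround = (20+13+31+1) / 4 = 65/4 = 16.25

16.25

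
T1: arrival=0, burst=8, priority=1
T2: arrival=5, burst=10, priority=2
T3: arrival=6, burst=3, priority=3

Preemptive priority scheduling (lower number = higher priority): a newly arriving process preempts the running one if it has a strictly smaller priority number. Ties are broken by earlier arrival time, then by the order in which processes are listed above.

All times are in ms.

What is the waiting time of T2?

3

Gantt: | T1 0-8 | T2 8-18 | T3 18-21 |
Completion: T1=8  T2=18  T3=21
Turnaround (C−A): T1=8  T2=13  T3=15
Waiting(T2) = turnaround − burst = 13 − 10 = 3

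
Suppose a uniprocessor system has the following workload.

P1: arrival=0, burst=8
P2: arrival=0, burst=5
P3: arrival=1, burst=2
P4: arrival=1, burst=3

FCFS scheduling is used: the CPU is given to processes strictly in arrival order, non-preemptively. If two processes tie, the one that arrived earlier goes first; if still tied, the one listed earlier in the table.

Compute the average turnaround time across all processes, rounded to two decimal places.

Schedule: | P1 0-8 | P2 8-13 | P3 13-15 | P4 15-18 |
Completion: P1=8  P2=13  P3=15  P4=18
Turnaround (C−A): P1=8  P2=13  P3=14  P4=17
Turnaround times: P1=8, P2=13, P3=14, P4=17
Average turnaround = (8+13+14+17) / 4 = 52/4 = 13.00

13.00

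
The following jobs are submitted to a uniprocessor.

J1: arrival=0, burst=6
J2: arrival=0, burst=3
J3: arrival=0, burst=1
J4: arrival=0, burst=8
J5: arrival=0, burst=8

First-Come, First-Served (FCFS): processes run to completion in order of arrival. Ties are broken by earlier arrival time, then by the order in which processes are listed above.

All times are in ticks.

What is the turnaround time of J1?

6

Schedule: | J1 0-6 | J2 6-9 | J3 9-10 | J4 10-18 | J5 18-26 |
Completion: J1=6  J2=9  J3=10  J4=18  J5=26
Turnaround (C−A): J1=6  J2=9  J3=10  J4=18  J5=26
Turnaround(J1) = completion − arrival = 6 − 0 = 6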